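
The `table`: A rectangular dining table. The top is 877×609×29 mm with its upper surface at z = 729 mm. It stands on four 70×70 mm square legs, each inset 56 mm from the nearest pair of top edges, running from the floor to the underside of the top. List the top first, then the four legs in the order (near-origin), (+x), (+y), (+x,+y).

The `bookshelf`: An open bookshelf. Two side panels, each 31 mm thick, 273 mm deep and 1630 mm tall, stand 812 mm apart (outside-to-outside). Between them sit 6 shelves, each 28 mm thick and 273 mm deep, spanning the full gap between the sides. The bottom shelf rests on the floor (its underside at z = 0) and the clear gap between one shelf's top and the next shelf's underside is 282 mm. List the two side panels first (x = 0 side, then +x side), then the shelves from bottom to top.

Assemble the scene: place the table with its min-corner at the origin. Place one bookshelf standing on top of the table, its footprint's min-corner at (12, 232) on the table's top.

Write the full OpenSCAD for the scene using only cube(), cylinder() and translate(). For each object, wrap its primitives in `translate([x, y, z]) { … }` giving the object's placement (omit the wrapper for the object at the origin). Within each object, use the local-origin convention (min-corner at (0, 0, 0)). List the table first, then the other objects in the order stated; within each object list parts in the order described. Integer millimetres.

translate([0, 0, 700]) cube([877, 609, 29]);
translate([56, 56, 0]) cube([70, 70, 700]);
translate([751, 56, 0]) cube([70, 70, 700]);
translate([56, 483, 0]) cube([70, 70, 700]);
translate([751, 483, 0]) cube([70, 70, 700]);
translate([12, 232, 729]) {
  cube([31, 273, 1630]);
  translate([781, 0, 0]) cube([31, 273, 1630]);
  translate([31, 0, 0]) cube([750, 273, 28]);
  translate([31, 0, 310]) cube([750, 273, 28]);
  translate([31, 0, 620]) cube([750, 273, 28]);
  translate([31, 0, 930]) cube([750, 273, 28]);
  translate([31, 0, 1240]) cube([750, 273, 28]);
  translate([31, 0, 1550]) cube([750, 273, 28]);
}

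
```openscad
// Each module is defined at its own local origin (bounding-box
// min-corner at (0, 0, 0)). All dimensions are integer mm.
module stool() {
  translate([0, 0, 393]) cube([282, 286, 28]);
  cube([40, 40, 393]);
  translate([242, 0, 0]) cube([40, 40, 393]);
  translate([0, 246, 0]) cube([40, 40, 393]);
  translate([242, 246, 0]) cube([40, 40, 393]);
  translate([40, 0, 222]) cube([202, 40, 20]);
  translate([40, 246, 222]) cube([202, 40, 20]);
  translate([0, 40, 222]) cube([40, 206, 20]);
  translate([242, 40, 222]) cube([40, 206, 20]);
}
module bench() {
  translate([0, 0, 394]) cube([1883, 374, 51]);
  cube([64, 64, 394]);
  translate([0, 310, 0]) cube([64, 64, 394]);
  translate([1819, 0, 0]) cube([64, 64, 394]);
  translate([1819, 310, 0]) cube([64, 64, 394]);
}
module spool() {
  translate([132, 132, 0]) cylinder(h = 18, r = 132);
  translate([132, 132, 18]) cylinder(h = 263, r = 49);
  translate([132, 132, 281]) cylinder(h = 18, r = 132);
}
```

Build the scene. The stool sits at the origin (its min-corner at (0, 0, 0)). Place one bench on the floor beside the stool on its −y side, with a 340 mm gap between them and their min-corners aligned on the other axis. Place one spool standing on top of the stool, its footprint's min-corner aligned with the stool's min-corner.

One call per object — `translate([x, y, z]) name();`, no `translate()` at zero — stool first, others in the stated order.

stool();
translate([0, -714, 0]) bench();
translate([0, 0, 421]) spool();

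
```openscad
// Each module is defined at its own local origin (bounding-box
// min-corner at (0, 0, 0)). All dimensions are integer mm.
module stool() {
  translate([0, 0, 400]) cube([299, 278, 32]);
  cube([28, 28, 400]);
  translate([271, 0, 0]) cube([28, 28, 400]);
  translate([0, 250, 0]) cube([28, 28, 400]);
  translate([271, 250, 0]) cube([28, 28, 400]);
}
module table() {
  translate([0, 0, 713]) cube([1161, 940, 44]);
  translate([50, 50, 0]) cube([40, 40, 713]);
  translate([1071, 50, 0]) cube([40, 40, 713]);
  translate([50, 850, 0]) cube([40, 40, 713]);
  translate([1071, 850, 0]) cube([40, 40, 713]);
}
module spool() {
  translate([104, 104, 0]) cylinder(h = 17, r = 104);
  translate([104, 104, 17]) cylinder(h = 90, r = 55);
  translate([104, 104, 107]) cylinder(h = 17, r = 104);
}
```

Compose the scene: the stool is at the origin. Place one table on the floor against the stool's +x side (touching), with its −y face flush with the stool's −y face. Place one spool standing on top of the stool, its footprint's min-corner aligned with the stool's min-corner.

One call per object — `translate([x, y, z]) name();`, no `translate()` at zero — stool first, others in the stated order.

stool();
translate([299, 0, 0]) table();
translate([0, 0, 432]) spool();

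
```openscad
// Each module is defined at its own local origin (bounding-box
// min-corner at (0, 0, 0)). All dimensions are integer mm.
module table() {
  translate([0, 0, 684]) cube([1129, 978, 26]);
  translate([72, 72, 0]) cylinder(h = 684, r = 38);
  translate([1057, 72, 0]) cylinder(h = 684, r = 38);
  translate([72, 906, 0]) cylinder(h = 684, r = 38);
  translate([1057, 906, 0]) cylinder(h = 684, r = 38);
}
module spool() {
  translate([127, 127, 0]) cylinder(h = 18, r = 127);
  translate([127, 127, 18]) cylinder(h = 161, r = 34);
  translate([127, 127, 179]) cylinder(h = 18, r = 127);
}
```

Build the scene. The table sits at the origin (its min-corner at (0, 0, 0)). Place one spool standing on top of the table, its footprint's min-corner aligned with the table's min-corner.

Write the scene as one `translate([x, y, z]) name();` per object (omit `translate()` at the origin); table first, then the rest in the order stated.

table();
translate([0, 0, 710]) spool();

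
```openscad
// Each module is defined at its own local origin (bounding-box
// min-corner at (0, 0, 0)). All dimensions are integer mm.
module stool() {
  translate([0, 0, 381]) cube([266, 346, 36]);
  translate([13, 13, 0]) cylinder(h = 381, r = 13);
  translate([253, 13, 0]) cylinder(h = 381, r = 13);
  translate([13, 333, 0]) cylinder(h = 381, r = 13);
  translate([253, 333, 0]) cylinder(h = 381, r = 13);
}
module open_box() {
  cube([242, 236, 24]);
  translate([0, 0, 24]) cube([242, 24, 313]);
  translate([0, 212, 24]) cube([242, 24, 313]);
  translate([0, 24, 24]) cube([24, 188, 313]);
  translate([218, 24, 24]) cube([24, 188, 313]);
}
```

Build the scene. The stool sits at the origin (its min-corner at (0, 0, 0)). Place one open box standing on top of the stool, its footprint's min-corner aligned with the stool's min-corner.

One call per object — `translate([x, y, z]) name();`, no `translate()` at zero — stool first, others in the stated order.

stool();
translate([0, 0, 417]) open_box();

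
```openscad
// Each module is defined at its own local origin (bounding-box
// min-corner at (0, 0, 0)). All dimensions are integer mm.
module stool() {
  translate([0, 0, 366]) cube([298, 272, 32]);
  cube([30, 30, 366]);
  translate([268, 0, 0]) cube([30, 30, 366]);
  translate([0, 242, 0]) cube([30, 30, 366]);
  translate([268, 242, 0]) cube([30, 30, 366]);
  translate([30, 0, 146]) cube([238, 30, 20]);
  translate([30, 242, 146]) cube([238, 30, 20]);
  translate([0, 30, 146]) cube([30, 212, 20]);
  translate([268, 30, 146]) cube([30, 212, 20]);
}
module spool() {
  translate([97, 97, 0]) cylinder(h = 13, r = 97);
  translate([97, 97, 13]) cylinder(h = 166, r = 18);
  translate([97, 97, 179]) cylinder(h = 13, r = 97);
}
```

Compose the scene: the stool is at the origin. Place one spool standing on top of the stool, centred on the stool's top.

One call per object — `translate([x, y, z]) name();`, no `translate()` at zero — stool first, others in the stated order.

stool();
translate([52, 39, 398]) spool();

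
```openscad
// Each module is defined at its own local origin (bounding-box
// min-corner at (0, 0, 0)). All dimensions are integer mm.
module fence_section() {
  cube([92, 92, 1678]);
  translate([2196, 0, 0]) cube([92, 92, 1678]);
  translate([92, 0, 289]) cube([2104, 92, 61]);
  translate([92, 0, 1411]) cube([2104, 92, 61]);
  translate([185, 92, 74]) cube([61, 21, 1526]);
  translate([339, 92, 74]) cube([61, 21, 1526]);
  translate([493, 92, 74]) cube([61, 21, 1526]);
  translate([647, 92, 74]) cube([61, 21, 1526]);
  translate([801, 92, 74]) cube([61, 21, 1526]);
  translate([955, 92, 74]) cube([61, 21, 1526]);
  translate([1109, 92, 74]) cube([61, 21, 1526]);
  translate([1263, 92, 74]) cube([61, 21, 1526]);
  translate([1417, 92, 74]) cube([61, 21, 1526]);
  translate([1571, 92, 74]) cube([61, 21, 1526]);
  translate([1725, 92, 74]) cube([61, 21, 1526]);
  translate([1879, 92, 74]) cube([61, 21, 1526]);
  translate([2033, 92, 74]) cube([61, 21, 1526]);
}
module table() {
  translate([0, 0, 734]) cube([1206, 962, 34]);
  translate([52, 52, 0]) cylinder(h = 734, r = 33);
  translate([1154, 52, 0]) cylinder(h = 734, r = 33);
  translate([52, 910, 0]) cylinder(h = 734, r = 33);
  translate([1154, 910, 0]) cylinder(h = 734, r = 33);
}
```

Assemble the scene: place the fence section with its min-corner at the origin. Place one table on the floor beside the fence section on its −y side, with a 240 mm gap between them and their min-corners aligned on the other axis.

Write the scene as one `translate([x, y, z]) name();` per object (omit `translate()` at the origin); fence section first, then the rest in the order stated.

fence_section();
translate([0, -1202, 0]) table();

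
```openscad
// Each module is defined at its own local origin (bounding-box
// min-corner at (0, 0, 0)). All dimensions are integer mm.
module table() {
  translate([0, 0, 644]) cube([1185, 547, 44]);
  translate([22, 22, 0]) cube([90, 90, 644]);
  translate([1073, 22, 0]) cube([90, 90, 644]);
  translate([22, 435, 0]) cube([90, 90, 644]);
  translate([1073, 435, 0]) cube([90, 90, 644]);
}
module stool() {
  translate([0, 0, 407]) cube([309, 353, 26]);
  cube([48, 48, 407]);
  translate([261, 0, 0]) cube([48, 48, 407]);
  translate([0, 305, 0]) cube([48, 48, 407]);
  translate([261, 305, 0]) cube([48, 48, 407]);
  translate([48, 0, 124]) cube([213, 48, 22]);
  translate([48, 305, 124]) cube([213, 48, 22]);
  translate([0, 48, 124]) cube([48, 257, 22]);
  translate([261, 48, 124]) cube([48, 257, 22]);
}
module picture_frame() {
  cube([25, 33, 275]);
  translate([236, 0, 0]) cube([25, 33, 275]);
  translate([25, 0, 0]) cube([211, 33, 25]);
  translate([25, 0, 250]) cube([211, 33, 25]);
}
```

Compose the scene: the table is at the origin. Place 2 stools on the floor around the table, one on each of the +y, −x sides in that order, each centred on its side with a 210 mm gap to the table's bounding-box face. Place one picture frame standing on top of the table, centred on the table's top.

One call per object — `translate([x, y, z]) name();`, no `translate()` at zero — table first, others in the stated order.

table();
translate([438, 757, 0]) stool();
translate([-519, 97, 0]) stool();
translate([462, 257, 688]) picture_frame();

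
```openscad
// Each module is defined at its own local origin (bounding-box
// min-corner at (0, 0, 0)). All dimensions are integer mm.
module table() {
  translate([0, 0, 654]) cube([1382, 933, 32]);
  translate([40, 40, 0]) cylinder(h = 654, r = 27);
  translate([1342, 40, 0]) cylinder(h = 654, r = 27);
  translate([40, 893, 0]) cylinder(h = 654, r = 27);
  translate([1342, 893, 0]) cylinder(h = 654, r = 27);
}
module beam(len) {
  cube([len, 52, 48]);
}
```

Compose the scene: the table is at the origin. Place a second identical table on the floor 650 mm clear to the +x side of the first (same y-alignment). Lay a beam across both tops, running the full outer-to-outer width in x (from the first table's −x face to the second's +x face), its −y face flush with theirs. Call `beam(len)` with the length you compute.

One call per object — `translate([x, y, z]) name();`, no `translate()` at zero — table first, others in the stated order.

table();
translate([2032, 0, 0]) table();
translate([0, 0, 686]) beam(3414);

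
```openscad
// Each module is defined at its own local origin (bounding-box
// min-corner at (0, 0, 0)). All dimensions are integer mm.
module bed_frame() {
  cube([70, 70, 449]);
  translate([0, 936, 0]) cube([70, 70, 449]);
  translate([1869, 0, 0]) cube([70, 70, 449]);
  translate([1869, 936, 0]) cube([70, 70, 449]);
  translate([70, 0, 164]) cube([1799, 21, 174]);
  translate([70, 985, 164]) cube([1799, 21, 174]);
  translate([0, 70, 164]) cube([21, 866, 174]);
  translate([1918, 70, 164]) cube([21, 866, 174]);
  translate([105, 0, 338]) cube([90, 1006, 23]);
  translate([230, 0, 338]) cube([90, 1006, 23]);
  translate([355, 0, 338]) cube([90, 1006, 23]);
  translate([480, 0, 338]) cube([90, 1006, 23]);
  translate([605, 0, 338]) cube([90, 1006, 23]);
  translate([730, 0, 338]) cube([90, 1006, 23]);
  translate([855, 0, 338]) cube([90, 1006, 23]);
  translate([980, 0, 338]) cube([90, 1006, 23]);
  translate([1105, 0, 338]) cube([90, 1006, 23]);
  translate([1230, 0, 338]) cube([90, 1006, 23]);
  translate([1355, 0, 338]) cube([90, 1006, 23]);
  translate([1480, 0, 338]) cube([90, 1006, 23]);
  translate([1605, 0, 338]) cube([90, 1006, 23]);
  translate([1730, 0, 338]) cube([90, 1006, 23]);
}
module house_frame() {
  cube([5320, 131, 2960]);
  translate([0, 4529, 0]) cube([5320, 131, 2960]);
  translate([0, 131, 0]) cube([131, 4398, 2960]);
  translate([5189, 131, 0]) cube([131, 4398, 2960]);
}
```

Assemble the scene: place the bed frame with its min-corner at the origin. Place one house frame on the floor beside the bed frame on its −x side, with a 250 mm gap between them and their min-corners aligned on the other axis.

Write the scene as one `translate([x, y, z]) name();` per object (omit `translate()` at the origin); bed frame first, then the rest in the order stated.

bed_frame();
translate([-5570, 0, 0]) house_frame();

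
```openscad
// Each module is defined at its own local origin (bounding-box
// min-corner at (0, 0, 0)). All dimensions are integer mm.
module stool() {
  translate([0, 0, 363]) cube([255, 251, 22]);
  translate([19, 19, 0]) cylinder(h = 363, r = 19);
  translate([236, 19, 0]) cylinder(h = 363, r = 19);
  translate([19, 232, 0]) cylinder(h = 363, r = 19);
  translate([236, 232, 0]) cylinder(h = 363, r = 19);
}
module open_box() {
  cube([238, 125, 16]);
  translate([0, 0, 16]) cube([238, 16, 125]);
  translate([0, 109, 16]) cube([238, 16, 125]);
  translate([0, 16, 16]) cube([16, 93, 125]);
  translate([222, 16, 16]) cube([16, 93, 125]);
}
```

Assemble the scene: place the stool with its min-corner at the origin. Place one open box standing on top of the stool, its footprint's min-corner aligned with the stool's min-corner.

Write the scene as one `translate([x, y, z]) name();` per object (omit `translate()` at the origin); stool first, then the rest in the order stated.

stool();
translate([0, 0, 385]) open_box();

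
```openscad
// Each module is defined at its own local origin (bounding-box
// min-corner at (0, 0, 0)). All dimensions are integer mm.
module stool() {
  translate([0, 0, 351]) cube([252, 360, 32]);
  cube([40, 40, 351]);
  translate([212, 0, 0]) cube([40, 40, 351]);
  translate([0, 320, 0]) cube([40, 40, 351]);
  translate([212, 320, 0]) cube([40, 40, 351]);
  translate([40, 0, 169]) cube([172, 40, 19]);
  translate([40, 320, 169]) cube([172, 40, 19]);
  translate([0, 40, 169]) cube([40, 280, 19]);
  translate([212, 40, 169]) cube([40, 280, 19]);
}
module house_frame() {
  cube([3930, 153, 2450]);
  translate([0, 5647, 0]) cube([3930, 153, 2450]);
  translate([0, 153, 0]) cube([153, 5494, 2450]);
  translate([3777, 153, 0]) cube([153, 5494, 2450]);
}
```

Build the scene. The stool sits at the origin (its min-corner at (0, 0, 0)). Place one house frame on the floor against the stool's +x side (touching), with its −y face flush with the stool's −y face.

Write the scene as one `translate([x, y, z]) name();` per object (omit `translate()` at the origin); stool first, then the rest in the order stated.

stool();
translate([252, 0, 0]) house_frame();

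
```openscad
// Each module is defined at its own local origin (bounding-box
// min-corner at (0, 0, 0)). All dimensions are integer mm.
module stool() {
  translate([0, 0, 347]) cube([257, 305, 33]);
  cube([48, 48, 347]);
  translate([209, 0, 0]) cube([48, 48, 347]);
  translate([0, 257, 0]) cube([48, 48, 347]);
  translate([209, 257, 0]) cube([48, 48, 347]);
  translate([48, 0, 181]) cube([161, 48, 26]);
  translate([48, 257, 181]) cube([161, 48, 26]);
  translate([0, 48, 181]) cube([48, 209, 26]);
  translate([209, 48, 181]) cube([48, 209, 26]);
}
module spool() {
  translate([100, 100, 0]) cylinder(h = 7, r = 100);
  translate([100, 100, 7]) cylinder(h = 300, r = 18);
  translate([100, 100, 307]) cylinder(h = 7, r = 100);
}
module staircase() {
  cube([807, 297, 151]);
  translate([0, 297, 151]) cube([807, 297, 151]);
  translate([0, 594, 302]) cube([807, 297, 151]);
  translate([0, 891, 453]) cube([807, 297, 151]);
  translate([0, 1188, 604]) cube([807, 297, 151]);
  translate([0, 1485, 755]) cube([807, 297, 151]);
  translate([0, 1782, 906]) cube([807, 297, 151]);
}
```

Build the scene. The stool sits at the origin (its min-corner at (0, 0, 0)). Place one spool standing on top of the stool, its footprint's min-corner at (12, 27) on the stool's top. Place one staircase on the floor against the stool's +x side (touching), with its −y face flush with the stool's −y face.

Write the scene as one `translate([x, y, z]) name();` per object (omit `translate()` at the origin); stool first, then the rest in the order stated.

stool();
translate([12, 27, 380]) spool();
translate([257, 0, 0]) staircase();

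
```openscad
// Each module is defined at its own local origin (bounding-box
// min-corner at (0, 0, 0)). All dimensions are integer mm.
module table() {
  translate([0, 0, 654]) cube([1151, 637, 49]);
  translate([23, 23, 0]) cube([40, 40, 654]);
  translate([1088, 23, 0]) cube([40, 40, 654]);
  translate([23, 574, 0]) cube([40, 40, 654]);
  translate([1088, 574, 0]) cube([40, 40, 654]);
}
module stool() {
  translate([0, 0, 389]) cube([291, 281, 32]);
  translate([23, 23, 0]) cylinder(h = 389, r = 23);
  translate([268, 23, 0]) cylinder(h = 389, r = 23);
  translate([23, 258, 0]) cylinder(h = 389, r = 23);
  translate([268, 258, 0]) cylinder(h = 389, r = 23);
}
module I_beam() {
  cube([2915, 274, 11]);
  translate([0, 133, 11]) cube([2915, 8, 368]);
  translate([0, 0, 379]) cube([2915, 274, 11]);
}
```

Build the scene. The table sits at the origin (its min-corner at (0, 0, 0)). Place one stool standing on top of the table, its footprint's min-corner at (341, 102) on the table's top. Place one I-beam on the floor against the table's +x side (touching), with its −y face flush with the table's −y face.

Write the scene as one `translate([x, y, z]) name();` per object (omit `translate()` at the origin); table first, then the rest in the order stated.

table();
translate([341, 102, 703]) stool();
translate([1151, 0, 0]) I_beam();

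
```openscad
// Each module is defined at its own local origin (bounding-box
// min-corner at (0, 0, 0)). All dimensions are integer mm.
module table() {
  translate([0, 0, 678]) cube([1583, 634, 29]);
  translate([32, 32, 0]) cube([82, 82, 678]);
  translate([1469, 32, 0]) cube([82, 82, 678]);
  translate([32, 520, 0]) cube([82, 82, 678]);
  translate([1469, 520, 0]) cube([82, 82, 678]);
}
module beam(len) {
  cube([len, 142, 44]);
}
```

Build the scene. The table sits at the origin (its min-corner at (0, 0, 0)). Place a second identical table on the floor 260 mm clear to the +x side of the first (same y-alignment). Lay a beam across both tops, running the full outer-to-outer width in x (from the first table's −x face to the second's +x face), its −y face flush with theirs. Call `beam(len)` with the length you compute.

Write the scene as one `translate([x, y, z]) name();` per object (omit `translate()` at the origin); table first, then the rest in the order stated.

table();
translate([1843, 0, 0]) table();
translate([0, 0, 707]) beam(3426);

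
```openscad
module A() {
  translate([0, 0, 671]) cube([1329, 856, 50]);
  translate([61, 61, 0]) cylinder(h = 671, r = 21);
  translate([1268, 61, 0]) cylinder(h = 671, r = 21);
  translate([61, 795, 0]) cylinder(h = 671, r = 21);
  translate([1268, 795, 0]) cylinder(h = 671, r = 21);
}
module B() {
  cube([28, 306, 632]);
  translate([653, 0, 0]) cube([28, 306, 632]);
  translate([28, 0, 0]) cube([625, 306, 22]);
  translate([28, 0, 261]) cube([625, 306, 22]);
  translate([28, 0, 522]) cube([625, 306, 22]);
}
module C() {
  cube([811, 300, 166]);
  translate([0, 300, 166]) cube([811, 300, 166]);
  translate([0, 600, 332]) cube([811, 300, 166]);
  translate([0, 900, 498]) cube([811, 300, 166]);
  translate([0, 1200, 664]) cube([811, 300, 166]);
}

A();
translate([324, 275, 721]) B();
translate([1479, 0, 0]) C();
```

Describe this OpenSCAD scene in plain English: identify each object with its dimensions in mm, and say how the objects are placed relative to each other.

A is a table with a 1329×856 mm rectangular top, 50 mm thick, top surface at z = 721 mm, supported by four round legs of 42 mm diameter, each leg's bounding box inset 40 mm from the nearest pair of top edges, running from the floor.

B is a bookshelf 681 mm wide overall, 306 mm deep and 632 mm tall. The two sides are 28 mm thick vertical panels. 3 horizontal shelves of 22 mm thickness span between the inner faces of the sides; the lowest shelf sits on the floor and shelves are stacked with a clear vertical gap of 239 mm between each pair.

C is a run of 5 identical solid stair steps. Each tread is 811×300 mm and each step block is 166 mm high. Step 1 rests on the floor; step k is offset from step 1 by (k−1)×300 mm in y and (k−1)×166 mm in z.

The bookshelf is on top of the table, centred. The staircase is on the floor beside the table on its +x side.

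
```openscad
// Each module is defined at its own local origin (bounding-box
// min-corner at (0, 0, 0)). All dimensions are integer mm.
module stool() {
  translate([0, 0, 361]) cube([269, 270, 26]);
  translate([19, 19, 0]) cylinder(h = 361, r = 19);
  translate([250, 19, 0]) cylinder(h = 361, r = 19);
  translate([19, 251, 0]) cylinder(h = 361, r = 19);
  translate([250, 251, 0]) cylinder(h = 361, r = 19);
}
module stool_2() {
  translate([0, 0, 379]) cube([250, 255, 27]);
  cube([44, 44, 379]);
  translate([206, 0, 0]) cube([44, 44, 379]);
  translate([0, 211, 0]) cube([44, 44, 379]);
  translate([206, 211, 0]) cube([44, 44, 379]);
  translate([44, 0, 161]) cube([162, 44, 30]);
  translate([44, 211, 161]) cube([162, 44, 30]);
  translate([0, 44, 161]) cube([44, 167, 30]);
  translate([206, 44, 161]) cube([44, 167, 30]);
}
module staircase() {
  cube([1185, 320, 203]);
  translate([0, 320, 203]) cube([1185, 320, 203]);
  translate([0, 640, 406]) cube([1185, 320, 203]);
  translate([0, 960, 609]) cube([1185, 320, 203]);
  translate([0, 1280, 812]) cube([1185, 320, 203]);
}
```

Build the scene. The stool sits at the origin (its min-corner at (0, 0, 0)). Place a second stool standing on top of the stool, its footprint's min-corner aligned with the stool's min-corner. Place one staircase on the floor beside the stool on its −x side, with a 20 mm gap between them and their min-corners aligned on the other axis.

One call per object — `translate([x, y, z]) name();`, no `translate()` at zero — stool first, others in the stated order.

stool();
translate([0, 0, 387]) stool_2();
translate([-1205, 0, 0]) staircase();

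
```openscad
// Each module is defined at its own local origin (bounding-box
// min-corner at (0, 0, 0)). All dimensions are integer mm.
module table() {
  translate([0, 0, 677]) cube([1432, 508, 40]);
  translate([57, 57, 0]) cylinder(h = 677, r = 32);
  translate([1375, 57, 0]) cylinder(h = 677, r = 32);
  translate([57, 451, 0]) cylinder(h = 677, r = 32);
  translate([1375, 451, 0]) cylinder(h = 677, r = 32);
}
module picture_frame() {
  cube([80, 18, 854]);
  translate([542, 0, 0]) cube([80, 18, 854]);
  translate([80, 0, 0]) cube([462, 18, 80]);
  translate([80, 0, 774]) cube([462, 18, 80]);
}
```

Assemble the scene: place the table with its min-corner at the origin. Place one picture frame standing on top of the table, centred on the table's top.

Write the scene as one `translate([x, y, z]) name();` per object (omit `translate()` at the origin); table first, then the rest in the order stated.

table();
translate([405, 245, 717]) picture_frame();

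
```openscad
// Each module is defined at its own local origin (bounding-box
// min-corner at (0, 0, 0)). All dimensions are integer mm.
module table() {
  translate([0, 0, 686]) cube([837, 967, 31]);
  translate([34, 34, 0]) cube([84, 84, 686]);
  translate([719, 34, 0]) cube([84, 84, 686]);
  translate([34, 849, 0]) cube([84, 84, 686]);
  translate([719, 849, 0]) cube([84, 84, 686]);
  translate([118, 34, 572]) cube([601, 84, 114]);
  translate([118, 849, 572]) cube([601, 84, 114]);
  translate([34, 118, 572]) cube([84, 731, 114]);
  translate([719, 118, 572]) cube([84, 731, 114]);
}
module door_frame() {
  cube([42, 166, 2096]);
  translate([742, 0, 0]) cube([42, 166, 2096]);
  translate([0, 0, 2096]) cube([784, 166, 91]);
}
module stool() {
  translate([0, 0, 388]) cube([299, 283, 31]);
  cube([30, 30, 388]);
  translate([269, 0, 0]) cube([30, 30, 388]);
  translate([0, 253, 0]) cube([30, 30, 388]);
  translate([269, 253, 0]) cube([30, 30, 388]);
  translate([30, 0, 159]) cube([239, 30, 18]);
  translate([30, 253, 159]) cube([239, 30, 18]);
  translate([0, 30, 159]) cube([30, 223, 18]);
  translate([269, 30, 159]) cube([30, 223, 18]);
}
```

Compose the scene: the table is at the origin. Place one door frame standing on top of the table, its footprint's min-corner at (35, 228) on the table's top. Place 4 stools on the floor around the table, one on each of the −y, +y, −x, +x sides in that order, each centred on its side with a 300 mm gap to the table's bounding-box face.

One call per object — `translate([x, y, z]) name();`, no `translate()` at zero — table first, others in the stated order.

table();
translate([35, 228, 717]) door_frame();
translate([269, -583, 0]) stool();
translate([269, 1267, 0]) stool();
translate([-599, 342, 0]) stool();
translate([1137, 342, 0]) stool();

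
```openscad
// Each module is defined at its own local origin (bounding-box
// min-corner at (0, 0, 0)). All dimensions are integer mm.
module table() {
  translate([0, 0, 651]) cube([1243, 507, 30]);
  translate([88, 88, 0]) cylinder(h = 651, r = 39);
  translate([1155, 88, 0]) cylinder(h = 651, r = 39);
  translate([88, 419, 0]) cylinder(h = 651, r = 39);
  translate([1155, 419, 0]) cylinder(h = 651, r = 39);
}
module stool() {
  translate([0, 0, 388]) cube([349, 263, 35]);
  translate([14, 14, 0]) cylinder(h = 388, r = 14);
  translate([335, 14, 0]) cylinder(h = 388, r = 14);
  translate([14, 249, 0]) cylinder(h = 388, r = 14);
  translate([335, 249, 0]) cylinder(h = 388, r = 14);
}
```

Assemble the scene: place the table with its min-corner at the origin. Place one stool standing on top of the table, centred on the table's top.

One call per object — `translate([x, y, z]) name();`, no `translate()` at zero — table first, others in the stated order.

table();
translate([447, 122, 681]) stool();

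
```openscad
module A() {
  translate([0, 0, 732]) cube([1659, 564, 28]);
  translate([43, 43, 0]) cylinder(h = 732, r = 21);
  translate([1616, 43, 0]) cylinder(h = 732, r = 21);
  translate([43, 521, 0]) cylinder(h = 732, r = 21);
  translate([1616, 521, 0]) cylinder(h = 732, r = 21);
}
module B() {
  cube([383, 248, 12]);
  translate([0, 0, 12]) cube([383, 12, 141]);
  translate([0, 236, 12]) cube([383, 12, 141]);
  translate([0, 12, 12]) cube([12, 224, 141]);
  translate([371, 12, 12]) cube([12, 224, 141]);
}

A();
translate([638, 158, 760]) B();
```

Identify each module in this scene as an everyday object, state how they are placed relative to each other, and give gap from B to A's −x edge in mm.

The open box's min-x is at 638; the table's min-x is 0; gap = 638 mm.

A is a table. B is an open box. The open box is on top of the table, centred. The gap from the open box to the table's −x edge is 638 mm.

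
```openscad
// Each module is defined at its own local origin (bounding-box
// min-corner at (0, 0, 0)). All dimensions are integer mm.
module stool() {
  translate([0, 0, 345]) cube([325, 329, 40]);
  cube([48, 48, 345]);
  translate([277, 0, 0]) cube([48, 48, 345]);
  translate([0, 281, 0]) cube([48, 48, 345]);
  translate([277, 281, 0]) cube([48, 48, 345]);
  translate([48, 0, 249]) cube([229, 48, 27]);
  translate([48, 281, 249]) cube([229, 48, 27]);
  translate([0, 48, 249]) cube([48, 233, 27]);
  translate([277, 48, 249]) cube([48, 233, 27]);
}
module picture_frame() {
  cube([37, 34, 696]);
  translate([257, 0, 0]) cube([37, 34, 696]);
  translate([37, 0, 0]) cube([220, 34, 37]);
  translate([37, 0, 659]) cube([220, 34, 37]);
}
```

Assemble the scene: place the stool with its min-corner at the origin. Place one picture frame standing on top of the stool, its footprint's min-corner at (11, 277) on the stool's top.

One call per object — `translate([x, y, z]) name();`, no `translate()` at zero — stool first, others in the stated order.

stool();
translate([11, 277, 385]) picture_frame();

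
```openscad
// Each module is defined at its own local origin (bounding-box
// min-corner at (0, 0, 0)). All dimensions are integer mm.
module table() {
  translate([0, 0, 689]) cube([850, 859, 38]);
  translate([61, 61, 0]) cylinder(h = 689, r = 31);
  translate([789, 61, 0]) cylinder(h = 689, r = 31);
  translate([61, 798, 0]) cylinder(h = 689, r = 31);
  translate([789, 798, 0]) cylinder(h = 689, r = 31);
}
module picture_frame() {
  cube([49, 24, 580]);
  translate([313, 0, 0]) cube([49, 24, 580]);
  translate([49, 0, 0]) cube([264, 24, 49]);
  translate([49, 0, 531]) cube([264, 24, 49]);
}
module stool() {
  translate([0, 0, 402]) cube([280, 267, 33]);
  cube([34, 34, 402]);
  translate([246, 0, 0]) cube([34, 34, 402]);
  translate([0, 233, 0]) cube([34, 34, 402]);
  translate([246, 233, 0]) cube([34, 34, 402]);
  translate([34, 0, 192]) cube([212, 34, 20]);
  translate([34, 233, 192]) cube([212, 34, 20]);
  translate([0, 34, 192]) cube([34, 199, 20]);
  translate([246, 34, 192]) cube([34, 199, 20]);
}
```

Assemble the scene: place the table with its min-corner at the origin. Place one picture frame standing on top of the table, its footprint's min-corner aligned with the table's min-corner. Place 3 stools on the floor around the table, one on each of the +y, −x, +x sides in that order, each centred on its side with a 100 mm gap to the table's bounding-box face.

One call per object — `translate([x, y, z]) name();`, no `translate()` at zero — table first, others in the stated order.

table();
translate([0, 0, 727]) picture_frame();
translate([285, 959, 0]) stool();
translate([-380, 296, 0]) stool();
translate([950, 296, 0]) stool();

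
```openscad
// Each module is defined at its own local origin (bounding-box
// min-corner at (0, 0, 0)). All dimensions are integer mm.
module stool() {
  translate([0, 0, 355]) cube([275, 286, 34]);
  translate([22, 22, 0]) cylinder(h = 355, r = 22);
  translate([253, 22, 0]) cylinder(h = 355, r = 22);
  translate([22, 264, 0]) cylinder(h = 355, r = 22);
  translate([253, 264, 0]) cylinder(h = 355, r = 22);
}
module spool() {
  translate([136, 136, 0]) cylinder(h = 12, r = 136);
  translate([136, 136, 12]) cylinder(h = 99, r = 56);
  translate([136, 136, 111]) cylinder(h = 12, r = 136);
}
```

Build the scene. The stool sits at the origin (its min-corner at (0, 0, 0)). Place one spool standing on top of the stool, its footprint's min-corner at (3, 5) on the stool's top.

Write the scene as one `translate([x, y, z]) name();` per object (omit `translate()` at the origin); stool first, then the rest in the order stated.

stool();
translate([3, 5, 389]) spool();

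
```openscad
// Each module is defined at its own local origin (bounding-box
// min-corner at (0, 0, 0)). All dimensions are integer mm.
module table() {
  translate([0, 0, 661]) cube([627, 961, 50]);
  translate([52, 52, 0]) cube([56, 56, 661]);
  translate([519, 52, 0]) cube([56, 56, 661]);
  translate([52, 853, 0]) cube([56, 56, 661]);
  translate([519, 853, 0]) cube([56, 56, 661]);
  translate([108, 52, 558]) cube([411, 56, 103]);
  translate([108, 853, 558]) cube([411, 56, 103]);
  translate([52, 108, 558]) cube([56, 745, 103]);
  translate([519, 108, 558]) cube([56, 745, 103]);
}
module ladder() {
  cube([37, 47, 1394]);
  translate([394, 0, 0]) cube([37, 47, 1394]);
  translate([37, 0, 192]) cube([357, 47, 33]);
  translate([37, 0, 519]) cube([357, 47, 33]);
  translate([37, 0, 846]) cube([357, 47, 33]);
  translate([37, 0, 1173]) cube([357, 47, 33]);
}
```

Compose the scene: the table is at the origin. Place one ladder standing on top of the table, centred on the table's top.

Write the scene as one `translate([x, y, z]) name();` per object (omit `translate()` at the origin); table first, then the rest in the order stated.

table();
translate([98, 457, 711]) ladder();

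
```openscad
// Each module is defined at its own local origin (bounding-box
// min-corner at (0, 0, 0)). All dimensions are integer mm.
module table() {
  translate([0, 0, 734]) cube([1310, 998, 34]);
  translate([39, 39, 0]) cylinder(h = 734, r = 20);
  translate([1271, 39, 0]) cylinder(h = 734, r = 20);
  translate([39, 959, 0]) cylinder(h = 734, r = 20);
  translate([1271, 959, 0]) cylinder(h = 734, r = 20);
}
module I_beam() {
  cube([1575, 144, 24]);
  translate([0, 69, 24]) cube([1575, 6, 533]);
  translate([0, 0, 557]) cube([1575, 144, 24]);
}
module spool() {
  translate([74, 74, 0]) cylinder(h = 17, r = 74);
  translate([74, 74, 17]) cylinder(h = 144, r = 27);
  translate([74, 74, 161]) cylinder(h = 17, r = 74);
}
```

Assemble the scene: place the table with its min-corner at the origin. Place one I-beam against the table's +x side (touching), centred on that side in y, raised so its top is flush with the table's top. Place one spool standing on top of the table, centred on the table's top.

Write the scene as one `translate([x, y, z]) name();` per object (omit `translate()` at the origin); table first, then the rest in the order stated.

table();
translate([1310, 427, 187]) I_beam();
translate([581, 425, 768]) spool();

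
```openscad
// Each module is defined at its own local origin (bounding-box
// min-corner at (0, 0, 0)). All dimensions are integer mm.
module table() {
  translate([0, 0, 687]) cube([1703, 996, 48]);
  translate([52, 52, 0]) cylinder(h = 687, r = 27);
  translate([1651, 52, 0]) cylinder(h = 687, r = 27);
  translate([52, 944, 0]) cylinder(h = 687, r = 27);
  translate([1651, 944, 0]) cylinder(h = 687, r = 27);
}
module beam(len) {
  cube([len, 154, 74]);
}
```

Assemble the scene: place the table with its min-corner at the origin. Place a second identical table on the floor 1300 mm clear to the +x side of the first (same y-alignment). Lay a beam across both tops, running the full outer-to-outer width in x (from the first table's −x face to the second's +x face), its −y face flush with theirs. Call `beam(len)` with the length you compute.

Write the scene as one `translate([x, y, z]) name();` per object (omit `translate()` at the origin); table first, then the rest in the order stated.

table();
translate([3003, 0, 0]) table();
translate([0, 0, 735]) beam(4706);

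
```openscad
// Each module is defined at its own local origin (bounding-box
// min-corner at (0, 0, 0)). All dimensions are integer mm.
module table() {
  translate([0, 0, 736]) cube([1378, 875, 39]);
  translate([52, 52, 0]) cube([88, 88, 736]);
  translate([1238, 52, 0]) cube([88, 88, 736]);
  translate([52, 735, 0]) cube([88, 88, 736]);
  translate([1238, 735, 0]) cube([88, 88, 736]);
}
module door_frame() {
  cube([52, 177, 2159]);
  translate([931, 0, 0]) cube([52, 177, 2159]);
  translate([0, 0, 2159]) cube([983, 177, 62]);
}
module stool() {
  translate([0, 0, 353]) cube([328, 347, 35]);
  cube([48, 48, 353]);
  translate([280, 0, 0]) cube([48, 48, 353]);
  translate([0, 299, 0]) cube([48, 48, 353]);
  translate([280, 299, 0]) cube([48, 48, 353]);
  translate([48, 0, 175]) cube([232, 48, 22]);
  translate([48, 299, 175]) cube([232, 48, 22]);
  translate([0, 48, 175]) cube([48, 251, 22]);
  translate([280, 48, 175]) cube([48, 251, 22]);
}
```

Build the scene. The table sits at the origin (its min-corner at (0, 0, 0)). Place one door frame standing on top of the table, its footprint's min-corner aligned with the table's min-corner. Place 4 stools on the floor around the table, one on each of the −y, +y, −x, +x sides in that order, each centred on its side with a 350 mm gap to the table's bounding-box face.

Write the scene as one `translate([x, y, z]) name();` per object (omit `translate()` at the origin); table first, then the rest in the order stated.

table();
translate([0, 0, 775]) door_frame();
translate([525, -697, 0]) stool();
translate([525, 1225, 0]) stool();
translate([-678, 264, 0]) stool();
translate([1728, 264, 0]) stool();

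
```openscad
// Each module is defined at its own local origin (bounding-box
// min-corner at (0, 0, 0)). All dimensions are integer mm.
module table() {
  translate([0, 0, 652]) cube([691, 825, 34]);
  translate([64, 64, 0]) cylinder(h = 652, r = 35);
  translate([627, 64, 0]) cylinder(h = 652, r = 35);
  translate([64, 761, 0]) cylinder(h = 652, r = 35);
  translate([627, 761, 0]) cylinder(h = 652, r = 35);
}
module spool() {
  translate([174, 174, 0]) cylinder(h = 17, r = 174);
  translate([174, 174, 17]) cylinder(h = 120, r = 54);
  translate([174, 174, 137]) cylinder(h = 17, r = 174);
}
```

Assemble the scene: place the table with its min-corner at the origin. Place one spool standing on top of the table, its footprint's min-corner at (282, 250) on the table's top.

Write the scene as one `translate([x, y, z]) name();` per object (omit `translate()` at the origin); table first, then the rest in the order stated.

table();
translate([282, 250, 686]) spool();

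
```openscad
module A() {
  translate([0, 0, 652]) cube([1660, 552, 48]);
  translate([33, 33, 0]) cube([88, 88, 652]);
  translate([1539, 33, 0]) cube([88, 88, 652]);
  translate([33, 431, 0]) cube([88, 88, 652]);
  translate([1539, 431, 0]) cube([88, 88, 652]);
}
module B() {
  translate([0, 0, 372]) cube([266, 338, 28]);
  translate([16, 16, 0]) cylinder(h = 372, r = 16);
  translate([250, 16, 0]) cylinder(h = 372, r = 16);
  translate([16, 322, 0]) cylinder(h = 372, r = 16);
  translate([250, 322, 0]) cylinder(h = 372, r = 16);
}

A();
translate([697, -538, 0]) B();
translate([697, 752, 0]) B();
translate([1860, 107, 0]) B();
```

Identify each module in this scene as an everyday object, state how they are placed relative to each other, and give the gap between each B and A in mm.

Each stool's nearest face is 200 mm from the table's bounding box.

A is a table. B is a stool. Three stools sit around the table at the −y, +y, +x sides. The gap between each stool and the table is 200 mm.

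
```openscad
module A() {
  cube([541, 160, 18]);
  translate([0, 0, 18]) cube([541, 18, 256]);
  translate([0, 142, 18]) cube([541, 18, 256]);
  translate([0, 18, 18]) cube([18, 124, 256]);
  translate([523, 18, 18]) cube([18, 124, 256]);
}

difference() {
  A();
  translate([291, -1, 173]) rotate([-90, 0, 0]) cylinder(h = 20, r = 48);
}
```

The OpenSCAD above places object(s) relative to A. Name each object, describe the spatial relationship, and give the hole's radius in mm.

The subtracted cylinder has r = 48 mm.

A is an open box. The open box has a circular hole through its front wall. The hole's radius is 48 mm.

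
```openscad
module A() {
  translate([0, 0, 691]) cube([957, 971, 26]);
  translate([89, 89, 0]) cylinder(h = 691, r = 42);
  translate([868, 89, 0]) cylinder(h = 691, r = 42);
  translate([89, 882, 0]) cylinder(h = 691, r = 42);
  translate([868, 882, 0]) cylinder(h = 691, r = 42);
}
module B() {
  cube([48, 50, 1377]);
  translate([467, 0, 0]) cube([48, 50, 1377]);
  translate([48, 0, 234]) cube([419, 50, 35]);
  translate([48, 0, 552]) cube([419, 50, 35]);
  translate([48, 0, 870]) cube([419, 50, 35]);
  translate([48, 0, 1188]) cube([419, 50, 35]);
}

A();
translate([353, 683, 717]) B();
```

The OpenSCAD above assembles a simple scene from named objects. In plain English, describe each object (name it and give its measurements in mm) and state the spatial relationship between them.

A is a table: top 957 mm (x) × 971 mm (y), 26 mm thick, upper face at z = 717 mm, on four round legs of 84 mm diameter, each leg's bounding box inset 47 mm from the nearest pair of top edges, running from z = 0 to the bottom of the top.

B is a wooden ladder with two side rails of 48×50 mm section and 1377 mm height, set 515 mm apart overall. Between them run 4 rectangular rungs (50 mm deep, 35 mm thick), front faces flush with the rails' −y face. The bottom of the first rung is 234 mm above the floor and each subsequent rung is 318 mm higher than the one below.

The ladder is on top of the table.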